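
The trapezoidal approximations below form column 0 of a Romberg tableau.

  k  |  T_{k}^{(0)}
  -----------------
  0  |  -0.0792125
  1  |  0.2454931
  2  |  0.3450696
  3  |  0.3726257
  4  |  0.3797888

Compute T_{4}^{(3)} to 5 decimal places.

Richardson extrapolation on the trapezoidal column (denominator 4−1=3):
T_{2}^{(1)} = (4·0.3450696 − 0.2454931) / 3 = 0.3782618
T_{3}^{(1)} = (4·0.3726257 − 0.3450696) / 3 = 0.3818111
T_{4}^{(1)} = 0.3797888 + (0.3797888 − 0.3726257)/3 = 0.3821765
T_{3}^{(2)} = 0.3818111 + (0.3818111 − 0.3782618)/15 = 0.3820477
T_{4}^{(2)} = 0.3821765 + (0.3821765 − 0.3818111)/15 = 0.3822009
T_{4}^{(3)} = (64·0.3822009 − 0.3820477) / 63 = 0.3822033

0.38220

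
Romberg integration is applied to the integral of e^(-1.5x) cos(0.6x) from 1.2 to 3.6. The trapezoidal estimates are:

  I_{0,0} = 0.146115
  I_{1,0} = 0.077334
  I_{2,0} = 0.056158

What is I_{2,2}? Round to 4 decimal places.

0.0487

Richardson extrapolation on the trapezoidal column (denominator 4−1=3):
I_{1,1} = (4·0.077334 − 0.146115) / 3 = 0.054407
I_{2,1} = 0.056158 + (0.056158 − 0.077334)/3 = 0.049099
I_{2,2} = (16·0.049099 − 0.054407) / 15 = 0.048745
(Column j=1 coincides with Simpson's rule on the same nodes.)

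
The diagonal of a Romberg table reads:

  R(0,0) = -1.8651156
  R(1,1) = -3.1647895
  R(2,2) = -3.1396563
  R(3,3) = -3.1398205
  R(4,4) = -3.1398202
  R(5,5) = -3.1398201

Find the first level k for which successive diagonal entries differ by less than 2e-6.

k = 4

|R(1,1) − R(0,0)| = 1.2996739 ≥ 2e-6
|R(2,2) − R(1,1)| = 0.0251332 ≥ 2e-6
|R(3,3) − R(2,2)| = 0.0001642 ≥ 2e-6
|R(4,4) − R(3,3)| = 0.0000003 < 2e-6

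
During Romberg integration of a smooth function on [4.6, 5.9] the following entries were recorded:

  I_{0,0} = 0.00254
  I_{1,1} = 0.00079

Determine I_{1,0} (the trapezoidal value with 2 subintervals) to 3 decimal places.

0.001

From I_{1,1} = (4·I_{1,0} − I_{0,0})/3, solve for I_{1,0}:
4·I_{1,0} = 3·0.00079 + 0.00254 = 0.00491
I_{1,0} = 0.00123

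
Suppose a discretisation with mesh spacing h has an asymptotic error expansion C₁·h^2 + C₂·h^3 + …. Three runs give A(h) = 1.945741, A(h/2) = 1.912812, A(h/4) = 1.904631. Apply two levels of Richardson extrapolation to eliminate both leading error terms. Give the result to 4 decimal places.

First eliminate the h^2 term (factor 2^2 = 4):
  B₁ = (4·1.912812 − 1.945741)/3 = 1.901836
  B₂ = (4·1.904631 − 1.912812)/3 = 1.901904
Then eliminate the h^3 term (factor 2^3 = 8):
  (8·1.901904 − 1.901836)/7 = 1.901914

1.9019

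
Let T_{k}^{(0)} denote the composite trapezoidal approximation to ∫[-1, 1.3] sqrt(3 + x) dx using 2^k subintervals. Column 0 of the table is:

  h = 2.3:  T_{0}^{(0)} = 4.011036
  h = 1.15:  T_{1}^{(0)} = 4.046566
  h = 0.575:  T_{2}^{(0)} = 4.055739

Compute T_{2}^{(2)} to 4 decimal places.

T_{1}^{(1)} = (4·4.046566 − 4.011036) / 3 = 4.058409
T_{2}^{(1)} = (4·4.055739 − 4.046566) / 3 = 4.058797
T_{2}^{(2)} = 4.058797 + (4.058797 − 4.058409)/15 = 4.058823

4.0588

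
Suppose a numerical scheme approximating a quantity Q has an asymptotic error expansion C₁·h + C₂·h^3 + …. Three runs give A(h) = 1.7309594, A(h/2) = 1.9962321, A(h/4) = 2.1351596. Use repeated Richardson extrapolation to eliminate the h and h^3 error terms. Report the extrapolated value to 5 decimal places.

First eliminate the h term (factor 2^1 = 2):
  B₁ = (2·1.9962321 − 1.7309594)/1 = 2.2615048
  B₂ = (2·2.1351596 − 1.9962321)/1 = 2.2740871
Then eliminate the h^3 term (factor 2^3 = 8):
  (8·2.2740871 − 2.2615048)/7 = 2.2758846

2.27588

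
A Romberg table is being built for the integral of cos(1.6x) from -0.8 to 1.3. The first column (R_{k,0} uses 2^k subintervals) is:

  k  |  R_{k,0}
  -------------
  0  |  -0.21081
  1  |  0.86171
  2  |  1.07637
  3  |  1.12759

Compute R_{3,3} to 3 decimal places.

Richardson extrapolation on the trapezoidal column (denominator 4−1=3):
R_{1,1} = 0.86171 + (0.86171 − (-0.21081))/3 = 1.21922
R_{2,1} = (4·1.07637 − 0.86171) / 3 = 1.14792
R_{3,1} = (4·1.12759 − 1.07637) / 3 = 1.14466
R_{2,2} = 1.14792 + (1.14792 − 1.21922)/15 = 1.14317
R_{3,2} = (16·1.14466 − 1.14792) / 15 = 1.14444
R_{3,3} = 1.14444 + (1.14444 − 1.14317)/63 = 1.14446

1.144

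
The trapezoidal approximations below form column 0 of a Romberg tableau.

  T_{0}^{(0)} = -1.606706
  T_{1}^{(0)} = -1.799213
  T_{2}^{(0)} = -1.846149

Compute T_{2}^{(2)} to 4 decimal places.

Richardson extrapolation on the trapezoidal column (denominator 4−1=3):
T_{1}^{(1)} = -1.799213 + (-1.799213 − (-1.606706))/3 = -1.863382
T_{2}^{(1)} = -1.846149 + (-1.846149 − (-1.799213))/3 = -1.861794
T_{2}^{(2)} = -1.861794 + (-1.861794 − (-1.863382))/15 = -1.861688
(Column j=1 coincides with Simpson's rule on the same nodes.)

-1.8617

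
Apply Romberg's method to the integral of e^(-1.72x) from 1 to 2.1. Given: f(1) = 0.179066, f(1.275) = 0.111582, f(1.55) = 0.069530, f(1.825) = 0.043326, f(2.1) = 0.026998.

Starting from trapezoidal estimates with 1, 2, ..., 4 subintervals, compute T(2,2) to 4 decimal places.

T(0,0) (trapezoid, 1 panel, h=1.1000): 0.113335
T(1,0) (trapezoid, 2 panels, h=0.5500): 0.094909
T(2,0) (trapezoid, 4 panels, h=0.2750): 0.090054
T(1,1) = 0.094909 + (0.094909 − 0.113335)/3 = 0.088767
T(2,1) = 0.090054 + (0.090054 − 0.094909)/3 = 0.088436
T(2,2) = 0.088436 + (0.088436 − 0.088767)/15 = 0.088414

0.0884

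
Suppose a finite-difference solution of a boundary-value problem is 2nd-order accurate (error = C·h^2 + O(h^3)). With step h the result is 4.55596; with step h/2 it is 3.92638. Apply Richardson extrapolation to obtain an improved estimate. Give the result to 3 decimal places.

3.717

Extrapolated value = (4·A(h/2) − A(h)) / (4 − 1)
= (4·3.92638 − 4.55596) / 3
= 11.14956 / 3 = 3.71652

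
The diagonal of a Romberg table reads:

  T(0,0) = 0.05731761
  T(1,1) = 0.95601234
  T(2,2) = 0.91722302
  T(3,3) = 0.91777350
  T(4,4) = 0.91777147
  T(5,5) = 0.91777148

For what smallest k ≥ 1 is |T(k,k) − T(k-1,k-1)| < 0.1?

k = 2

|T(1,1) − T(0,0)| = 0.89869473 ≥ 0.1
|T(2,2) − T(1,1)| = 0.03878932 < 0.1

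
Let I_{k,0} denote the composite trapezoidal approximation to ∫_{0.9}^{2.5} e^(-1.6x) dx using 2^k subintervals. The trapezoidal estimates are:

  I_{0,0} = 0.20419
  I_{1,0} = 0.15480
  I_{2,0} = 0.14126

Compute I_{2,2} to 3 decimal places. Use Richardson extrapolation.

0.137

Richardson extrapolation on the trapezoidal column (denominator 4−1=3):
I_{1,1} = (4·0.15480 − 0.20419) / 3 = 0.13834
I_{2,1} = (4·0.14126 − 0.15480) / 3 = 0.13675
I_{2,2} = (16·0.13675 − 0.13834) / 15 = 0.13664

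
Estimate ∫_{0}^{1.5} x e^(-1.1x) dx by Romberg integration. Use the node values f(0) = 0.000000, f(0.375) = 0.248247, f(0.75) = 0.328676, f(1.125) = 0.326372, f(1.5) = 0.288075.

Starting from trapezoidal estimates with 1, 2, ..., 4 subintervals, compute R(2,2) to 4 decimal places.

R(0,0) (trapezoid, 1 panel, h=1.5000): 0.216056
R(1,0) (trapezoid, 2 panels, h=0.7500): 0.354535
R(2,0) (trapezoid, 4 panels, h=0.3750): 0.392750
R(1,1) = 0.354535 + (0.354535 − 0.216056)/3 = 0.400695
R(2,1) = 0.392750 + (0.392750 − 0.354535)/3 = 0.405488
R(2,2) = 0.405488 + (0.405488 − 0.400695)/15 = 0.405808

0.4058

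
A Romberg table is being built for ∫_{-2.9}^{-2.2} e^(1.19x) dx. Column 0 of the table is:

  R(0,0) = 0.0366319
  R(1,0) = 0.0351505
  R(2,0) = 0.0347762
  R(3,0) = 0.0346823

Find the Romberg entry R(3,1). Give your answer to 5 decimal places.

R(3,1) = 0.0346823 + (0.0346823 − 0.0347762)/3 = 0.0346510
(Column j=1 coincides with Simpson's rule on the same nodes.)

0.03465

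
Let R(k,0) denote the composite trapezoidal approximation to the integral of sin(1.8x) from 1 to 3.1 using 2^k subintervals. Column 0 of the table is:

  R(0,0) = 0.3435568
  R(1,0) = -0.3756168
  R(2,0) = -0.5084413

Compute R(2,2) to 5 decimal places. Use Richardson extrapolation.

Richardson extrapolation on the trapezoidal column (denominator 4−1=3):
R(1,1) = -0.3756168 + (-0.3756168 − 0.3435568)/3 = -0.6153413
R(2,1) = -0.5084413 + (-0.5084413 − (-0.3756168))/3 = -0.5527161
R(2,2) = (16·(-0.5527161) − (-0.6153413)) / 15 = -0.5485411
(Column j=1 coincides with Simpson's rule on the same nodes.)

-0.54854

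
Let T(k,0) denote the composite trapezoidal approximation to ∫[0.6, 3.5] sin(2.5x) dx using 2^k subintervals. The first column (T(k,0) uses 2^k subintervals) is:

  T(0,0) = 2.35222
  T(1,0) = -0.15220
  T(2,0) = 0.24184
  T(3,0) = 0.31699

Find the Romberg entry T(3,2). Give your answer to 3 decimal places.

Richardson extrapolation on the trapezoidal column (denominator 4−1=3):
T(2,1) = 0.24184 + (0.24184 − (-0.15220))/3 = 0.37319
T(3,1) = 0.31699 + (0.31699 − 0.24184)/3 = 0.34204
T(3,2) = (16·0.34204 − 0.37319) / 15 = 0.33996
(Column j=1 coincides with Simpson's rule on the same nodes.)

0.340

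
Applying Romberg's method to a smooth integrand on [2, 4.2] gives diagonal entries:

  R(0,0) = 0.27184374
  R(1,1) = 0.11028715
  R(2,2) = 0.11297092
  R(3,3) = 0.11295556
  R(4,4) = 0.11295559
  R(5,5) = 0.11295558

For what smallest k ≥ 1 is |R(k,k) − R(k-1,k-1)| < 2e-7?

k = 4

|R(1,1) − R(0,0)| = 0.16155659 ≥ 2e-7
|R(2,2) − R(1,1)| = 0.00268377 ≥ 2e-7
|R(3,3) − R(2,2)| = 0.00001536 ≥ 2e-7
|R(4,4) − R(3,3)| = 0.00000003 < 2e-7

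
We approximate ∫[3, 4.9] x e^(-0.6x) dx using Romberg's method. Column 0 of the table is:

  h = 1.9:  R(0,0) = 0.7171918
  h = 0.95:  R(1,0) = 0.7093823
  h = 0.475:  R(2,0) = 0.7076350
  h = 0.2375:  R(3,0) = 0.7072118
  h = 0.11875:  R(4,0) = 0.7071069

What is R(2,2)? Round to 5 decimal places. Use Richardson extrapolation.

Richardson extrapolation on the trapezoidal column (denominator 4−1=3):
R(1,1) = (4·0.7093823 − 0.7171918) / 3 = 0.7067791
R(2,1) = 0.7076350 + (0.7076350 − 0.7093823)/3 = 0.7070526
R(2,2) = 0.7070526 + (0.7070526 − 0.7067791)/15 = 0.7070708

0.70707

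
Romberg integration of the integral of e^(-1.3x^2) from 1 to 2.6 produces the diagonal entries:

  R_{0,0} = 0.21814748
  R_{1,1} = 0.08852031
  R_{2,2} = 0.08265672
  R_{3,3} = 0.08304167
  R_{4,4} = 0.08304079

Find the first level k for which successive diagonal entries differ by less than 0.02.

k = 2

|R_{1,1} − R_{0,0}| = 0.12962717 ≥ 0.02
|R_{2,2} − R_{1,1}| = 0.00586359 < 0.02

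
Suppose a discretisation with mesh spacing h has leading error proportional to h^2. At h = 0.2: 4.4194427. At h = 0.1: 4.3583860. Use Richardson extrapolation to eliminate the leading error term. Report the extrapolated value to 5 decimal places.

4.33803

Extrapolated value = (4·A(h/2) − A(h)) / (4 − 1)
= (4·4.3583860 − 4.4194427) / 3
= 13.0141013 / 3 = 4.3380338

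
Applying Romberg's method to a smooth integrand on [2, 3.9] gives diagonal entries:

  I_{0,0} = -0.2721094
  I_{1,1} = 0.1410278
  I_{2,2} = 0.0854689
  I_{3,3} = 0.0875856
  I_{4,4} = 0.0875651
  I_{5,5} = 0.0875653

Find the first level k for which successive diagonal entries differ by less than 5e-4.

k = 4

|I_{1,1} − I_{0,0}| = 0.4131372 ≥ 5e-4
|I_{2,2} − I_{1,1}| = 0.0555589 ≥ 5e-4
|I_{3,3} − I_{2,2}| = 0.0021167 ≥ 5e-4
|I_{4,4} − I_{3,3}| = 0.0000205 < 5e-4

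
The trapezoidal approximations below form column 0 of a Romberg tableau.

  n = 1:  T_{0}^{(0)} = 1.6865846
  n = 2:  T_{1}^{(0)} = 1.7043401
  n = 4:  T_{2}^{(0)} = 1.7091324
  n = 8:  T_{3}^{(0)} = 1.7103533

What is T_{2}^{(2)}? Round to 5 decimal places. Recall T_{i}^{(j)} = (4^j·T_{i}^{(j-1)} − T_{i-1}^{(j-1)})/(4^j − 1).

1.71076

T_{1}^{(1)} = 1.7043401 + (1.7043401 − 1.6865846)/3 = 1.7102586
T_{2}^{(1)} = 1.7091324 + (1.7091324 − 1.7043401)/3 = 1.7107298
T_{2}^{(2)} = 1.7107298 + (1.7107298 − 1.7102586)/15 = 1.7107612
(Column j=1 coincides with Simpson's rule on the same nodes.)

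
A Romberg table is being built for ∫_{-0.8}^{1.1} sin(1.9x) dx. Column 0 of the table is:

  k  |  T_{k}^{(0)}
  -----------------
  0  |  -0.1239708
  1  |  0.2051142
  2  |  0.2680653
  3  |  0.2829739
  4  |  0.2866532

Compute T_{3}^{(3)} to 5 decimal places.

0.28788

T_{1}^{(1)} = 0.2051142 + (0.2051142 − (-0.1239708))/3 = 0.3148092
T_{2}^{(1)} = (4·0.2680653 − 0.2051142) / 3 = 0.2890490
T_{3}^{(1)} = 0.2829739 + (0.2829739 − 0.2680653)/3 = 0.2879434
T_{2}^{(2)} = (16·0.2890490 − 0.3148092) / 15 = 0.2873317
T_{3}^{(2)} = 0.2879434 + (0.2879434 − 0.2890490)/15 = 0.2878697
T_{3}^{(3)} = (64·0.2878697 − 0.2873317) / 63 = 0.2878782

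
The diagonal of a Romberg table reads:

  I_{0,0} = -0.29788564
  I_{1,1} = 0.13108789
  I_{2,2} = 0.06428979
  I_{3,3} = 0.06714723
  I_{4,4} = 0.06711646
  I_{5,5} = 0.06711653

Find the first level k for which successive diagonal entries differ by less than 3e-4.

k = 4

|I_{1,1} − I_{0,0}| = 0.42897353 ≥ 3e-4
|I_{2,2} − I_{1,1}| = 0.06679810 ≥ 3e-4
|I_{3,3} − I_{2,2}| = 0.00285744 ≥ 3e-4
|I_{4,4} − I_{3,3}| = 0.00003077 < 3e-4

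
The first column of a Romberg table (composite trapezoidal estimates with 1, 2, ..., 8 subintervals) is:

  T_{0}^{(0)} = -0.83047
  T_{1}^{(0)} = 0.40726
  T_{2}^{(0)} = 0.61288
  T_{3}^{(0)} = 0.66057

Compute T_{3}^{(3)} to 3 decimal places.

0.676

T_{1}^{(1)} = 0.40726 + (0.40726 − (-0.83047))/3 = 0.81984
T_{2}^{(1)} = 0.61288 + (0.61288 − 0.40726)/3 = 0.68142
T_{3}^{(1)} = (4·0.66057 − 0.61288) / 3 = 0.67647
T_{2}^{(2)} = (16·0.68142 − 0.81984) / 15 = 0.67219
T_{3}^{(2)} = 0.67647 + (0.67647 − 0.68142)/15 = 0.67614
T_{3}^{(3)} = (64·0.67614 − 0.67219) / 63 = 0.67620
(Column j=1 coincides with Simpson's rule on the same nodes.)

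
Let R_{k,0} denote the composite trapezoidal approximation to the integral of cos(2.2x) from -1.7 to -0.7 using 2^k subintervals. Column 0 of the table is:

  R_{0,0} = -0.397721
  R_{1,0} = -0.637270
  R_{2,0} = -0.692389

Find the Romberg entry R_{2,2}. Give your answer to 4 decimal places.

Richardson extrapolation on the trapezoidal column (denominator 4−1=3):
R_{1,1} = (4·(-0.637270) − (-0.397721)) / 3 = -0.717120
R_{2,1} = -0.692389 + (-0.692389 − (-0.637270))/3 = -0.710762
R_{2,2} = (16·(-0.710762) − (-0.717120)) / 15 = -0.710338

-0.7103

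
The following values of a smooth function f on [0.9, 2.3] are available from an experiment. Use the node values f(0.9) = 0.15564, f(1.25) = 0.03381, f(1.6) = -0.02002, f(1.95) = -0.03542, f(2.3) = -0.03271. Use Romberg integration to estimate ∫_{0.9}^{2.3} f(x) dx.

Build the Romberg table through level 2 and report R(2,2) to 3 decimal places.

0.009

R(0,0) (trapezoid, 1 panel, h=1.4000): 0.08605
R(1,0) (trapezoid, 2 panels, h=0.7000): 0.02901
R(2,0) (trapezoid, 4 panels, h=0.3500): 0.01394
R(1,1) = 0.02901 + (0.02901 − 0.08605)/3 = 0.01000
R(2,1) = 0.01394 + (0.01394 − 0.02901)/3 = 0.00892
R(2,2) = 0.00892 + (0.00892 − 0.01000)/15 = 0.00885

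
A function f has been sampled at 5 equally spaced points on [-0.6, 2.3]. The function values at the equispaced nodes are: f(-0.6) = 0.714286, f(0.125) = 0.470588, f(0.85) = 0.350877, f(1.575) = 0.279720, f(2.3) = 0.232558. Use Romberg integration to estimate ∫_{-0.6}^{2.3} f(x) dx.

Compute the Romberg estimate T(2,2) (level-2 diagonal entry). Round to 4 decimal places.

T(0,0) (trapezoid, 1 panel, h=2.9000): 1.372924
T(1,0) (trapezoid, 2 panels, h=1.4500): 1.195234
T(2,0) (trapezoid, 4 panels, h=0.7250): 1.141590
T(1,1) = 1.195234 + (1.195234 − 1.372924)/3 = 1.136004
T(2,1) = 1.141590 + (1.141590 − 1.195234)/3 = 1.123709
T(2,2) = 1.123709 + (1.123709 − 1.136004)/15 = 1.122889

1.1229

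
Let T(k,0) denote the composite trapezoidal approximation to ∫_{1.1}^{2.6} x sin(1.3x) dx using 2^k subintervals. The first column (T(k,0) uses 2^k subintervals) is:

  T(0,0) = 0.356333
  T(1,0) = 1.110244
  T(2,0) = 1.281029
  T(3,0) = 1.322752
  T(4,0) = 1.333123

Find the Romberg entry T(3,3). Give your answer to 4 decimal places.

T(1,1) = (4·1.110244 − 0.356333) / 3 = 1.361548
T(2,1) = 1.281029 + (1.281029 − 1.110244)/3 = 1.337957
T(3,1) = (4·1.322752 − 1.281029) / 3 = 1.336660
T(2,2) = 1.337957 + (1.337957 − 1.361548)/15 = 1.336384
T(3,2) = (16·1.336660 − 1.337957) / 15 = 1.336574
T(3,3) = (64·1.336574 − 1.336384) / 63 = 1.336577
(Column j=1 coincides with Simpson's rule on the same nodes.)

1.3366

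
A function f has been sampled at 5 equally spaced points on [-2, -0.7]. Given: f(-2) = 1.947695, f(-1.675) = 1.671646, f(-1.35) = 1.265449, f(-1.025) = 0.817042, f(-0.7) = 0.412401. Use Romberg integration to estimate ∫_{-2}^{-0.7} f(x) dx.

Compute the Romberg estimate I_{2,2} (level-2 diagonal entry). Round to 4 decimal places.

I_{0,0} (trapezoid, 1 panel, h=1.3000): 1.534062
I_{1,0} (trapezoid, 2 panels, h=0.6500): 1.589573
I_{2,0} (trapezoid, 4 panels, h=0.3250): 1.603610
I_{1,1} = 1.589573 + (1.589573 − 1.534062)/3 = 1.608077
I_{2,1} = 1.603610 + (1.603610 − 1.589573)/3 = 1.608289
I_{2,2} = 1.608289 + (1.608289 − 1.608077)/15 = 1.608303

1.6083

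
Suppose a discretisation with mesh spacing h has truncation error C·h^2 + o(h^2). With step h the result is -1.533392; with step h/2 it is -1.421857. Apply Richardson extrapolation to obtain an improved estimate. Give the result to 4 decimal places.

-1.3847

The leading error scales as h^2; refining by a factor of 2 reduces it by 2^2 = 4.
Extrapolated value = (4·A(h/2) − A(h)) / (4 − 1)
= (4·(-1.421857) − (-1.533392)) / 3
= -4.154036 / 3 = -1.384679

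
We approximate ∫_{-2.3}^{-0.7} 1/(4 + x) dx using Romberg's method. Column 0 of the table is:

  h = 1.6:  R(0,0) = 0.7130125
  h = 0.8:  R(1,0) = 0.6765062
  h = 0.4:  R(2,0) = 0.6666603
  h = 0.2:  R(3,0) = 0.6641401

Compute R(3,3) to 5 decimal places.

Richardson extrapolation on the trapezoidal column (denominator 4−1=3):
R(1,1) = (4·0.6765062 − 0.7130125) / 3 = 0.6643374
R(2,1) = (4·0.6666603 − 0.6765062) / 3 = 0.6633783
R(3,1) = 0.6641401 + (0.6641401 − 0.6666603)/3 = 0.6633000
R(2,2) = (16·0.6633783 − 0.6643374) / 15 = 0.6633144
R(3,2) = 0.6633000 + (0.6633000 − 0.6633783)/15 = 0.6632948
R(3,3) = (64·0.6632948 − 0.6633144) / 63 = 0.6632945

0.66329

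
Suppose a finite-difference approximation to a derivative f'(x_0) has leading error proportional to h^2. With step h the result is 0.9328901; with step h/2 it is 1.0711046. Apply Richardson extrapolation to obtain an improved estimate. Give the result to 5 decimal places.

The leading error scales as h^2; refining by a factor of 2 reduces it by 2^2 = 4.
Extrapolated value = (4·A(h/2) − A(h)) / (4 − 1)
= (4·1.0711046 − 0.9328901) / 3
= 3.3515283 / 3 = 1.1171761

1.11718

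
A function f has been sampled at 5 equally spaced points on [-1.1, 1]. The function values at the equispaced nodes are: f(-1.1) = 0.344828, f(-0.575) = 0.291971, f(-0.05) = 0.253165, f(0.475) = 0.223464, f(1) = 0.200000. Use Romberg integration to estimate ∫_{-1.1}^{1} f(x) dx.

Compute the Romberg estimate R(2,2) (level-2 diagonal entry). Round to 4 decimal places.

0.5447

R(0,0) (trapezoid, 1 panel, h=2.1000): 0.572069
R(1,0) (trapezoid, 2 panels, h=1.0500): 0.551858
R(2,0) (trapezoid, 4 panels, h=0.5250): 0.546532
R(1,1) = 0.551858 + (0.551858 − 0.572069)/3 = 0.545121
R(2,1) = 0.546532 + (0.546532 − 0.551858)/3 = 0.544757
R(2,2) = 0.544757 + (0.544757 − 0.545121)/15 = 0.544733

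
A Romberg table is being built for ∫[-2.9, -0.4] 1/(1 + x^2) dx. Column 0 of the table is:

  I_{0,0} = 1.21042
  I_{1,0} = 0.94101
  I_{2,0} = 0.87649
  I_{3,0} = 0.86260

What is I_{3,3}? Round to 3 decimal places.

Richardson extrapolation on the trapezoidal column (denominator 4−1=3):
I_{1,1} = (4·0.94101 − 1.21042) / 3 = 0.85121
I_{2,1} = 0.87649 + (0.87649 − 0.94101)/3 = 0.85498
I_{3,1} = (4·0.86260 − 0.87649) / 3 = 0.85797
I_{2,2} = (16·0.85498 − 0.85121) / 15 = 0.85523
I_{3,2} = (16·0.85797 − 0.85498) / 15 = 0.85817
I_{3,3} = 0.85817 + (0.85817 − 0.85523)/63 = 0.85822

0.858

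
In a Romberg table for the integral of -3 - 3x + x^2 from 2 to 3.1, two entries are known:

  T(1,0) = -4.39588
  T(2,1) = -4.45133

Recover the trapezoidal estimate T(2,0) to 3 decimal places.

From T(2,1) = (4·T(2,0) − T(1,0))/3, solve for T(2,0):
4·T(2,0) = 3·(-4.45133) + (-4.39588) = -17.74987
T(2,0) = -4.43747

-4.437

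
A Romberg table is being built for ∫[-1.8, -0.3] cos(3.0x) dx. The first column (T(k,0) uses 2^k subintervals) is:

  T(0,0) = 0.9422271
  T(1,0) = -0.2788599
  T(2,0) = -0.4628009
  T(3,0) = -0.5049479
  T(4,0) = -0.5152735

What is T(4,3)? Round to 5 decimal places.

-0.51870

Richardson extrapolation on the trapezoidal column (denominator 4−1=3):
T(2,1) = (4·(-0.4628009) − (-0.2788599)) / 3 = -0.5241146
T(3,1) = -0.5049479 + (-0.5049479 − (-0.4628009))/3 = -0.5189969
T(4,1) = -0.5152735 + (-0.5152735 − (-0.5049479))/3 = -0.5187154
T(3,2) = (16·(-0.5189969) − (-0.5241146)) / 15 = -0.5186557
T(4,2) = -0.5187154 + (-0.5187154 − (-0.5189969))/15 = -0.5186966
T(4,3) = (64·(-0.5186966) − (-0.5186557)) / 63 = -0.5186972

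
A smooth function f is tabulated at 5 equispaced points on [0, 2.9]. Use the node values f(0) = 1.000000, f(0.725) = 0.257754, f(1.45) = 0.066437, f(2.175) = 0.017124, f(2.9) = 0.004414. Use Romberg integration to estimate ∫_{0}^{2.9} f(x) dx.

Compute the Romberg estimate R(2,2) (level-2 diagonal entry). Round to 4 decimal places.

0.5357

R(0,0) (trapezoid, 1 panel, h=2.9000): 1.456400
R(1,0) (trapezoid, 2 panels, h=1.4500): 0.824534
R(2,0) (trapezoid, 4 panels, h=0.7250): 0.611553
R(1,1) = 0.824534 + (0.824534 − 1.456400)/3 = 0.613912
R(2,1) = 0.611553 + (0.611553 − 0.824534)/3 = 0.540559
R(2,2) = 0.540559 + (0.540559 − 0.613912)/15 = 0.535669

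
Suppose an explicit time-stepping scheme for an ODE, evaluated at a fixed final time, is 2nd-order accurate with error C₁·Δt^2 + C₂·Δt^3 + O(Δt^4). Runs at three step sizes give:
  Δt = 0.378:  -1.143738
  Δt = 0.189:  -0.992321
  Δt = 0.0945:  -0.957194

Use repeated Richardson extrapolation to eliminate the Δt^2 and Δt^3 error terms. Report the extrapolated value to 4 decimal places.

-0.9460

First eliminate the Δt^2 term (factor 2^2 = 4):
  B₁ = (4·(-0.992321) − (-1.143738))/3 = -0.941849
  B₂ = (4·(-0.957194) − (-0.992321))/3 = -0.945485
Then eliminate the Δt^3 term (factor 2^3 = 8):
  (8·(-0.945485) − (-0.941849))/7 = -0.946004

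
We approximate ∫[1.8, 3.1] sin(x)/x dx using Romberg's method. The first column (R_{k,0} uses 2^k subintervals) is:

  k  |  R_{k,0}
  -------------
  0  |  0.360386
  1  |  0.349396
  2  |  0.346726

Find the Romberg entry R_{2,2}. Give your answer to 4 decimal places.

Richardson extrapolation on the trapezoidal column (denominator 4−1=3):
R_{1,1} = 0.349396 + (0.349396 − 0.360386)/3 = 0.345733
R_{2,1} = (4·0.346726 − 0.349396) / 3 = 0.345836
R_{2,2} = 0.345836 + (0.345836 − 0.345733)/15 = 0.345843

0.3458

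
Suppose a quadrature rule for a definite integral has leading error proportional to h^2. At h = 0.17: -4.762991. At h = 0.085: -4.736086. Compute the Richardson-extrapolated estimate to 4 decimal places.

-4.7271

Extrapolated value = (4·A(h/2) − A(h)) / (4 − 1)
= (4·(-4.736086) − (-4.762991)) / 3
= -14.181353 / 3 = -4.727118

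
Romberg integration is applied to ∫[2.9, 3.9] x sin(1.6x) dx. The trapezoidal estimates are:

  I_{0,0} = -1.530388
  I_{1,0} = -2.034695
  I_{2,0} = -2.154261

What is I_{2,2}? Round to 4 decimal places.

I_{1,1} = (4·(-2.034695) − (-1.530388)) / 3 = -2.202797
I_{2,1} = (4·(-2.154261) − (-2.034695)) / 3 = -2.194116
I_{2,2} = -2.194116 + (-2.194116 − (-2.202797))/15 = -2.193537

-2.1935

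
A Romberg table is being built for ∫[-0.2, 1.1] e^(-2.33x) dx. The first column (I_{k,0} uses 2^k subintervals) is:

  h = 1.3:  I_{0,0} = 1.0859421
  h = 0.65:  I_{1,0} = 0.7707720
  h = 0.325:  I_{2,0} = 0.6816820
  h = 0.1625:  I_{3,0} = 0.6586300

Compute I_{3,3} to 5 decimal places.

0.65087

Richardson extrapolation on the trapezoidal column (denominator 4−1=3):
I_{1,1} = (4·0.7707720 − 1.0859421) / 3 = 0.6657153
I_{2,1} = (4·0.6816820 − 0.7707720) / 3 = 0.6519853
I_{3,1} = 0.6586300 + (0.6586300 − 0.6816820)/3 = 0.6509460
I_{2,2} = 0.6519853 + (0.6519853 − 0.6657153)/15 = 0.6510700
I_{3,2} = 0.6509460 + (0.6509460 − 0.6519853)/15 = 0.6508767
I_{3,3} = 0.6508767 + (0.6508767 − 0.6510700)/63 = 0.6508736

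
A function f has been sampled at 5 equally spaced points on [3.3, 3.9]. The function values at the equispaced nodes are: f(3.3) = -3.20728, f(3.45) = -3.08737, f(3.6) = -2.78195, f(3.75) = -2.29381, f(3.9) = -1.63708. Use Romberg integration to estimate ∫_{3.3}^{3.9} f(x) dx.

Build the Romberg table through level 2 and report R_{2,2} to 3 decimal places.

R_{0,0} (trapezoid, 1 panel, h=0.6000): -1.45331
R_{1,0} (trapezoid, 2 panels, h=0.3000): -1.56124
R_{2,0} (trapezoid, 4 panels, h=0.1500): -1.58780
R_{1,1} = -1.56124 + (-1.56124 − (-1.45331))/3 = -1.59722
R_{2,1} = -1.58780 + (-1.58780 − (-1.56124))/3 = -1.59665
R_{2,2} = -1.59665 + (-1.59665 − (-1.59722))/15 = -1.59661

-1.597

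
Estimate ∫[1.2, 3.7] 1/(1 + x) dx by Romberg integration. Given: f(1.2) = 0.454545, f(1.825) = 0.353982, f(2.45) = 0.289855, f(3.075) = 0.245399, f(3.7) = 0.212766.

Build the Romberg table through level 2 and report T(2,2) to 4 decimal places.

0.7592

T(0,0) (trapezoid, 1 panel, h=2.5000): 0.834139
T(1,0) (trapezoid, 2 panels, h=1.2500): 0.779388
T(2,0) (trapezoid, 4 panels, h=0.6250): 0.764307
T(1,1) = 0.779388 + (0.779388 − 0.834139)/3 = 0.761138
T(2,1) = 0.764307 + (0.764307 − 0.779388)/3 = 0.759280
T(2,2) = 0.759280 + (0.759280 − 0.761138)/15 = 0.759156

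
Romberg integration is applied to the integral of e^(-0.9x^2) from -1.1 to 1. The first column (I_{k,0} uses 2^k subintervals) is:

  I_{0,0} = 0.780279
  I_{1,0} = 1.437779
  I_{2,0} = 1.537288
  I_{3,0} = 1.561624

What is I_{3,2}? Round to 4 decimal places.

1.5697

Richardson extrapolation on the trapezoidal column (denominator 4−1=3):
I_{2,1} = (4·1.537288 − 1.437779) / 3 = 1.570458
I_{3,1} = (4·1.561624 − 1.537288) / 3 = 1.569736
I_{3,2} = (16·1.569736 − 1.570458) / 15 = 1.569688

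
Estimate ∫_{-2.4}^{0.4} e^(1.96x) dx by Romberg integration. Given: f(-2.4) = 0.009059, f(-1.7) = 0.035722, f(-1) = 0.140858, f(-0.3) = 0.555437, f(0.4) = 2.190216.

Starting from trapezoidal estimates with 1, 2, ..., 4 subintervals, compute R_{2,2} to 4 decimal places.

R_{0,0} (trapezoid, 1 panel, h=2.8000): 3.078985
R_{1,0} (trapezoid, 2 panels, h=1.4000): 1.736694
R_{2,0} (trapezoid, 4 panels, h=0.7000): 1.282158
R_{1,1} = 1.736694 + (1.736694 − 3.078985)/3 = 1.289264
R_{2,1} = 1.282158 + (1.282158 − 1.736694)/3 = 1.130646
R_{2,2} = 1.130646 + (1.130646 − 1.289264)/15 = 1.120071

1.1201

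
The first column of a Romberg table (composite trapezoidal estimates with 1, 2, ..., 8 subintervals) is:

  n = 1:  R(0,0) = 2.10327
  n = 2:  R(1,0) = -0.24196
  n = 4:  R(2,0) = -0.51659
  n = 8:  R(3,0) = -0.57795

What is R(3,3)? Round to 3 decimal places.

R(1,1) = -0.24196 + (-0.24196 − 2.10327)/3 = -1.02370
R(2,1) = (4·(-0.51659) − (-0.24196)) / 3 = -0.60813
R(3,1) = -0.57795 + (-0.57795 − (-0.51659))/3 = -0.59840
R(2,2) = (16·(-0.60813) − (-1.02370)) / 15 = -0.58043
R(3,2) = (16·(-0.59840) − (-0.60813)) / 15 = -0.59775
R(3,3) = (64·(-0.59775) − (-0.58043)) / 63 = -0.59802

-0.598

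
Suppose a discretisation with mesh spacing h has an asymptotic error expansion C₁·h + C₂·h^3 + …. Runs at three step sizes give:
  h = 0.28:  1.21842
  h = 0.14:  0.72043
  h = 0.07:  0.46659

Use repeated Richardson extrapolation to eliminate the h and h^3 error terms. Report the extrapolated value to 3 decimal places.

First eliminate the h term (factor 2^1 = 2):
  B₁ = (2·0.72043 − 1.21842)/1 = 0.22244
  B₂ = (2·0.46659 − 0.72043)/1 = 0.21275
Then eliminate the h^3 term (factor 2^3 = 8):
  (8·0.21275 − 0.22244)/7 = 0.21137

0.211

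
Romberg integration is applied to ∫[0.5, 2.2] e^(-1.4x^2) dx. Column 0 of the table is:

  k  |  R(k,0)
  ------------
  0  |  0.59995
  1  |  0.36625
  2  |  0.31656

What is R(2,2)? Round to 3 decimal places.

0.301

Richardson extrapolation on the trapezoidal column (denominator 4−1=3):
R(1,1) = (4·0.36625 − 0.59995) / 3 = 0.28835
R(2,1) = (4·0.31656 − 0.36625) / 3 = 0.30000
R(2,2) = 0.30000 + (0.30000 − 0.28835)/15 = 0.30078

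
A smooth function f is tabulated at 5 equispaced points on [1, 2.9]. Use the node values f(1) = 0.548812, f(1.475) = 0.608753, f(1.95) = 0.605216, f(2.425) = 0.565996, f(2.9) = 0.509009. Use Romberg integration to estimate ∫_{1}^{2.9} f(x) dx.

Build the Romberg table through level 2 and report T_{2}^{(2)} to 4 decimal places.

1.1033

T_{0}^{(0)} (trapezoid, 1 panel, h=1.9000): 1.004930
T_{1}^{(0)} (trapezoid, 2 panels, h=0.9500): 1.077420
T_{2}^{(0)} (trapezoid, 4 panels, h=0.4750): 1.096716
T_{1}^{(1)} = 1.077420 + (1.077420 − 1.004930)/3 = 1.101583
T_{2}^{(1)} = 1.096716 + (1.096716 − 1.077420)/3 = 1.103148
T_{2}^{(2)} = 1.103148 + (1.103148 − 1.101583)/15 = 1.103252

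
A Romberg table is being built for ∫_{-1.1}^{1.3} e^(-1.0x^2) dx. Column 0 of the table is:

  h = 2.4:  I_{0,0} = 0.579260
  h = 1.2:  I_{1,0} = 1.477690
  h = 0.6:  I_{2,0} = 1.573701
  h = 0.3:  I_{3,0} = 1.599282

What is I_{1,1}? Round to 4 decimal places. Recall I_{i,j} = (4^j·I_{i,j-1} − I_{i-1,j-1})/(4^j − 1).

Richardson extrapolation on the trapezoidal column (denominator 4−1=3):
I_{1,1} = 1.477690 + (1.477690 − 0.579260)/3 = 1.777167

1.7772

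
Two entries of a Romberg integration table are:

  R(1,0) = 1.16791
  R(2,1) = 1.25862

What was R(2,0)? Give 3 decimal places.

1.236

From R(2,1) = (4·R(2,0) − R(1,0))/3, solve for R(2,0):
4·R(2,0) = 3·1.25862 + 1.16791 = 4.94377
R(2,0) = 1.23594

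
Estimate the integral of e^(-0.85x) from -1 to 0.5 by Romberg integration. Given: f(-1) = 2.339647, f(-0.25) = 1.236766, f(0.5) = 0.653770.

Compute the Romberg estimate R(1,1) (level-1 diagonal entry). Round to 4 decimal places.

1.9851

R(0,0) (trapezoid, 1 panel, h=1.5000): 2.245063
R(1,0) (trapezoid, 2 panels, h=0.7500): 2.050106
R(1,1) = 2.050106 + (2.050106 − 2.245063)/3 = 1.985120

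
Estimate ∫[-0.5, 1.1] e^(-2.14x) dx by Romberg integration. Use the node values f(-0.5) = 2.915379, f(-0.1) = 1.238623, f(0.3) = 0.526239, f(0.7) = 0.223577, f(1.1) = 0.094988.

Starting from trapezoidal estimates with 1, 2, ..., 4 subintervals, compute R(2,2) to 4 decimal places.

1.3187

R(0,0) (trapezoid, 1 panel, h=1.6000): 2.408294
R(1,0) (trapezoid, 2 panels, h=0.8000): 1.625138
R(2,0) (trapezoid, 4 panels, h=0.4000): 1.397449
R(1,1) = 1.625138 + (1.625138 − 2.408294)/3 = 1.364086
R(2,1) = 1.397449 + (1.397449 − 1.625138)/3 = 1.321553
R(2,2) = 1.321553 + (1.321553 − 1.364086)/15 = 1.318717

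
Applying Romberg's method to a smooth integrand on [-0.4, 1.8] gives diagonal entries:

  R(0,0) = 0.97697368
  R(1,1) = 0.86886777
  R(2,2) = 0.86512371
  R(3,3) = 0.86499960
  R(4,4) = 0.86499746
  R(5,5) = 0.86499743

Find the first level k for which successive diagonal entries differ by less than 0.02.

|R(1,1) − R(0,0)| = 0.10810591 ≥ 0.02
|R(2,2) − R(1,1)| = 0.00374406 < 0.02

k = 2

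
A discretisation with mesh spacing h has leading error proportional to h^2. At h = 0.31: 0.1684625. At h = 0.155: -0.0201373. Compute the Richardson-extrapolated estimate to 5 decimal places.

-0.08300

The leading error scales as h^2; refining by a factor of 2 reduces it by 2^2 = 4.
Extrapolated value = (4·A(h/2) − A(h)) / (4 − 1)
= (4·(-0.0201373) − 0.1684625) / 3
= -0.2490117 / 3 = -0.0830039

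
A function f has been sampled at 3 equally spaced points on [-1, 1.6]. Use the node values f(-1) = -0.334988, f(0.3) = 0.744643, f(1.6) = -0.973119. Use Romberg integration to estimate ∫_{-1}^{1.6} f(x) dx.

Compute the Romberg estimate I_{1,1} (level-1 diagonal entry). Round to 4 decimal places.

I_{0,0} (trapezoid, 1 panel, h=2.6000): -1.700539
I_{1,0} (trapezoid, 2 panels, h=1.3000): 0.117766
I_{1,1} = 0.117766 + (0.117766 − (-1.700539))/3 = 0.723868

0.7239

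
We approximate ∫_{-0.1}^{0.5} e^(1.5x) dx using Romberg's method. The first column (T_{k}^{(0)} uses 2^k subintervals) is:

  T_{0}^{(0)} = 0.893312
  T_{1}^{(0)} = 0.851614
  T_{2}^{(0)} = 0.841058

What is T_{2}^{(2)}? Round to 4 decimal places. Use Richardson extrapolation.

T_{1}^{(1)} = 0.851614 + (0.851614 − 0.893312)/3 = 0.837715
T_{2}^{(1)} = (4·0.841058 − 0.851614) / 3 = 0.837539
T_{2}^{(2)} = 0.837539 + (0.837539 − 0.837715)/15 = 0.837527
(Column j=1 coincides with Simpson's rule on the same nodes.)

0.8375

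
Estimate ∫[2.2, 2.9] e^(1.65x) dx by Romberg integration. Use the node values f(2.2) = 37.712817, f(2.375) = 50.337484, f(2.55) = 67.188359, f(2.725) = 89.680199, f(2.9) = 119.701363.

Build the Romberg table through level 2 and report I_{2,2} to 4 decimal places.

49.6901

I_{0,0} (trapezoid, 1 panel, h=0.7000): 55.094963
I_{1,0} (trapezoid, 2 panels, h=0.3500): 51.063407
I_{2,0} (trapezoid, 4 panels, h=0.1750): 50.034798
I_{1,1} = 51.063407 + (51.063407 − 55.094963)/3 = 49.719555
I_{2,1} = 50.034798 + (50.034798 − 51.063407)/3 = 49.691928
I_{2,2} = 49.691928 + (49.691928 − 49.719555)/15 = 49.690086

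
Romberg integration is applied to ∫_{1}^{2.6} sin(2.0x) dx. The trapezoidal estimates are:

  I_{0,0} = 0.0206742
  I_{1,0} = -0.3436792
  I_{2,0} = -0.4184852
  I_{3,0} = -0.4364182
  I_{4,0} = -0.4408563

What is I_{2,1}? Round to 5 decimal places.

Richardson extrapolation on the trapezoidal column (denominator 4−1=3):
I_{2,1} = -0.4184852 + (-0.4184852 − (-0.3436792))/3 = -0.4434205

-0.44342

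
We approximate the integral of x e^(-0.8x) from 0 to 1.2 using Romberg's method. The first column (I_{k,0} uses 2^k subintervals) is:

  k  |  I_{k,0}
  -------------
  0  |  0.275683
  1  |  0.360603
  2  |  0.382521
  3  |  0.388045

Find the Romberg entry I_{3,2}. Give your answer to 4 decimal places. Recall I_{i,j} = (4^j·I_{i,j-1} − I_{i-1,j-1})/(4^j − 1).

I_{2,1} = (4·0.382521 − 0.360603) / 3 = 0.389827
I_{3,1} = (4·0.388045 − 0.382521) / 3 = 0.389886
I_{3,2} = 0.389886 + (0.389886 − 0.389827)/15 = 0.389890
(Column j=1 coincides with Simpson's rule on the same nodes.)

0.3899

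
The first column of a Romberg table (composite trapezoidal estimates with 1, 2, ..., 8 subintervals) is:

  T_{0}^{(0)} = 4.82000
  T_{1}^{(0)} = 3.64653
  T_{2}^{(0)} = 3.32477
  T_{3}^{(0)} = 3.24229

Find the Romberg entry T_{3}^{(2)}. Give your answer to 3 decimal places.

Richardson extrapolation on the trapezoidal column (denominator 4−1=3):
T_{2}^{(1)} = (4·3.32477 − 3.64653) / 3 = 3.21752
T_{3}^{(1)} = (4·3.24229 − 3.32477) / 3 = 3.21480
T_{3}^{(2)} = 3.21480 + (3.21480 − 3.21752)/15 = 3.21462

3.215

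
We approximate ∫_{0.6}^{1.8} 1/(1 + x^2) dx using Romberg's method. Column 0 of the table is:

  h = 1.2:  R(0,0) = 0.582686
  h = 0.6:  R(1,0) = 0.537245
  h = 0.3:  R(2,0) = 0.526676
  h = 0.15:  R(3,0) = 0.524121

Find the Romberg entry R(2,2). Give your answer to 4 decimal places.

0.5232

Richardson extrapolation on the trapezoidal column (denominator 4−1=3):
R(1,1) = (4·0.537245 − 0.582686) / 3 = 0.522098
R(2,1) = (4·0.526676 − 0.537245) / 3 = 0.523153
R(2,2) = 0.523153 + (0.523153 − 0.522098)/15 = 0.523223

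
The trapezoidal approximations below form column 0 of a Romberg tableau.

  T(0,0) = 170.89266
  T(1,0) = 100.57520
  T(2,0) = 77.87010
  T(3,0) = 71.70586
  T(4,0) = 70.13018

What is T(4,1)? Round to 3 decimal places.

69.605

Richardson extrapolation on the trapezoidal column (denominator 4−1=3):
T(4,1) = (4·70.13018 − 71.70586) / 3 = 69.60495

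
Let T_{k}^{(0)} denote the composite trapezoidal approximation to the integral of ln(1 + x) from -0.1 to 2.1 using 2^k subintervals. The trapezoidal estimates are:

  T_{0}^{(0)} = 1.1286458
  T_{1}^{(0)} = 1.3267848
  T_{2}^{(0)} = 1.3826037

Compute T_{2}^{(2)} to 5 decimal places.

1.40177

Richardson extrapolation on the trapezoidal column (denominator 4−1=3):
T_{1}^{(1)} = (4·1.3267848 − 1.1286458) / 3 = 1.3928311
T_{2}^{(1)} = (4·1.3826037 − 1.3267848) / 3 = 1.4012100
T_{2}^{(2)} = (16·1.4012100 − 1.3928311) / 15 = 1.4017686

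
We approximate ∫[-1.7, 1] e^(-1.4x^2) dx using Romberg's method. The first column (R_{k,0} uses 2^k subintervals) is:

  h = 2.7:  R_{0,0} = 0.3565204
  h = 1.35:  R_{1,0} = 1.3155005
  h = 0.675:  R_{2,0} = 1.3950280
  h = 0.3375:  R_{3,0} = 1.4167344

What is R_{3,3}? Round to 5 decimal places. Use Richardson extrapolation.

1.42440

Richardson extrapolation on the trapezoidal column (denominator 4−1=3):
R_{1,1} = 1.3155005 + (1.3155005 − 0.3565204)/3 = 1.6351605
R_{2,1} = (4·1.3950280 − 1.3155005) / 3 = 1.4215372
R_{3,1} = 1.4167344 + (1.4167344 − 1.3950280)/3 = 1.4239699
R_{2,2} = (16·1.4215372 − 1.6351605) / 15 = 1.4072956
R_{3,2} = (16·1.4239699 − 1.4215372) / 15 = 1.4241321
R_{3,3} = 1.4241321 + (1.4241321 − 1.4072956)/63 = 1.4243993
(Column j=1 coincides with Simpson's rule on the same nodes.)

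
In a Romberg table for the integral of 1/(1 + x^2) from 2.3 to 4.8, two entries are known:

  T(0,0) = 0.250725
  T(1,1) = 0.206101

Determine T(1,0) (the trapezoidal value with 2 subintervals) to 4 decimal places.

From T(1,1) = (4·T(1,0) − T(0,0))/3, solve for T(1,0):
4·T(1,0) = 3·0.206101 + 0.250725 = 0.869028
T(1,0) = 0.217257

0.2173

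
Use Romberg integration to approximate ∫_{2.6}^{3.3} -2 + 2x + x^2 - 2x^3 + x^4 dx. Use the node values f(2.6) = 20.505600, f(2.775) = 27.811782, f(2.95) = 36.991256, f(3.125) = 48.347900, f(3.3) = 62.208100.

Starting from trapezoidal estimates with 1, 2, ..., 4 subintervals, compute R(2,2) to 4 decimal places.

26.9111

R(0,0) (trapezoid, 1 panel, h=0.7000): 28.949795
R(1,0) (trapezoid, 2 panels, h=0.3500): 27.421837
R(2,0) (trapezoid, 4 panels, h=0.1750): 27.038863
R(1,1) = 27.421837 + (27.421837 − 28.949795)/3 = 26.912518
R(2,1) = 27.038863 + (27.038863 − 27.421837)/3 = 26.911205
R(2,2) = 26.911205 + (26.911205 − 26.912518)/15 = 26.911117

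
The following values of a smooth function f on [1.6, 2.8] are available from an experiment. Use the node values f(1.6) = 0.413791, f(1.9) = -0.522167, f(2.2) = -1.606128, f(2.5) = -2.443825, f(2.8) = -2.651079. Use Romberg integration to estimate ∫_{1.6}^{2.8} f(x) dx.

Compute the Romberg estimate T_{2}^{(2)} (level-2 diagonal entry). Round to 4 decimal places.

-1.7313

T_{0}^{(0)} (trapezoid, 1 panel, h=1.2000): -1.342373
T_{1}^{(0)} (trapezoid, 2 panels, h=0.6000): -1.634863
T_{2}^{(0)} (trapezoid, 4 panels, h=0.3000): -1.707229
T_{1}^{(1)} = -1.634863 + (-1.634863 − (-1.342373))/3 = -1.732360
T_{2}^{(1)} = -1.707229 + (-1.707229 − (-1.634863))/3 = -1.731351
T_{2}^{(2)} = -1.731351 + (-1.731351 − (-1.732360))/15 = -1.731284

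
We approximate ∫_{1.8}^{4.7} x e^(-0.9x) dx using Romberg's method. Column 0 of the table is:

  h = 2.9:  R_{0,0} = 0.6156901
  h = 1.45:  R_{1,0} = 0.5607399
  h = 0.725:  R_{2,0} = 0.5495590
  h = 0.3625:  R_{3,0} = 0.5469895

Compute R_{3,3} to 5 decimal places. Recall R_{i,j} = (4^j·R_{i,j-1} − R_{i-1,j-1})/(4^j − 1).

Richardson extrapolation on the trapezoidal column (denominator 4−1=3):
R_{1,1} = 0.5607399 + (0.5607399 − 0.6156901)/3 = 0.5424232
R_{2,1} = 0.5495590 + (0.5495590 − 0.5607399)/3 = 0.5458320
R_{3,1} = (4·0.5469895 − 0.5495590) / 3 = 0.5461330
R_{2,2} = (16·0.5458320 − 0.5424232) / 15 = 0.5460593
R_{3,2} = 0.5461330 + (0.5461330 − 0.5458320)/15 = 0.5461531
R_{3,3} = (64·0.5461531 − 0.5460593) / 63 = 0.5461546

0.54615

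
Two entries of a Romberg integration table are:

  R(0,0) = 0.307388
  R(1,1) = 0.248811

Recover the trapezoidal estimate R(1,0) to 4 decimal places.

0.2635

From R(1,1) = (4·R(1,0) − R(0,0))/3, solve for R(1,0):
4·R(1,0) = 3·0.248811 + 0.307388 = 1.053821
R(1,0) = 0.263455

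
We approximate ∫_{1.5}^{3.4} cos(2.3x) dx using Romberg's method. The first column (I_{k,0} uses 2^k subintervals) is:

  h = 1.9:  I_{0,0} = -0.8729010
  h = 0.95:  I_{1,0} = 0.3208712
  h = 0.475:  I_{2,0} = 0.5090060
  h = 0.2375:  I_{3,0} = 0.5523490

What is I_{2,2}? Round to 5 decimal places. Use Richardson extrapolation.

Richardson extrapolation on the trapezoidal column (denominator 4−1=3):
I_{1,1} = (4·0.3208712 − (-0.8729010)) / 3 = 0.7187953
I_{2,1} = (4·0.5090060 − 0.3208712) / 3 = 0.5717176
I_{2,2} = (16·0.5717176 − 0.7187953) / 15 = 0.5619124

0.56191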